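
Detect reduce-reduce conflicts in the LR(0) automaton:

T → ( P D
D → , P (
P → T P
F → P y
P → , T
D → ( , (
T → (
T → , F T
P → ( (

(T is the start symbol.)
A reduce-reduce conflict occurs when an LR(0) state has two complete items [A → α .] and [B → β .] — both call for a reduction, and with no lookahead the parser cannot choose between them.

Augment with T' → T and build the canonical LR(0) collection (I0 = CLOSURE({[T' → . T]}), then GOTO on every symbol after a dot until no new states appear). It has 22 states:
  I0: { [T → . ( P D], [T → . (], [T → . , F T], [T' → . T] }  — shift
  I1: { [P → . ( (], [P → . , T], [P → . T P], [T → ( . P D], [T → ( .], [T → . ( P D], [T → . (], [T → . , F T] }  — shift, reduce
  I2: { [F → . P y], [P → . ( (], [P → . , T], [P → . T P], [T → , . F T], [T → . ( P D], [T → . (], [T → . , F T] }  — shift
  I3: { [T' → T .] }  — accept
  I4: { [P → ( . (], [P → . ( (], [P → . , T], [P → . T P], [T → ( . P D], [T → ( .], [T → . ( P D], [T → . (], [T → . , F T] }  — shift, reduce
  I5: { [F → . P y], [P → , . T], [P → . ( (], [P → . , T], [P → . T P], [T → , . F T], [T → . ( P D], [T → . (], [T → . , F T] }  — shift
  I6: { [T → , F . T], [T → . ( P D], [T → . (], [T → . , F T] }  — shift
  I7: { [F → P . y] }  — shift
  I8: { [P → . ( (], [P → . , T], [P → . T P], [P → T . P], [T → . ( P D], [T → . (], [T → . , F T] }  — shift
  I9: { [P → T P .] }  — reduce
  I10: { [F → P y .] }  — reduce
  I11: { [T → , F T .] }  — reduce
  I12: { [P → , T .], [P → . ( (], [P → . , T], [P → . T P], [P → T . P], [T → . ( P D], [T → . (], [T → . , F T] }  — shift, reduce
  I13: { [P → ( ( .], [P → ( . (], [P → . ( (], [P → . , T], [P → . T P], [T → ( . P D], [T → ( .], [T → . ( P D], [T → . (], [T → . , F T] }  — shift, 2 reduces
  I14: { [D → . ( , (], [D → . , P (], [T → ( P . D] }  — shift
  I15: { [D → ( . , (] }  — shift
  I16: { [D → , . P (], [P → . ( (], [P → . , T], [P → . T P], [T → . ( P D], [T → . (], [T → . , F T] }  — shift
  I17: { [T → ( P D .] }  — reduce
  I18: { [D → , P . (] }  — shift
  I19: { [D → , P ( .] }  — reduce
  I20: { [D → ( , . (] }  — shift
  I21: { [D → ( , ( .] }  — reduce

I13 contains complete items [P → ( ( .], [T → ( .] — reduce-reduce conflict.

Answer: Yes — I13: [P → ( ( .] vs [T → ( .]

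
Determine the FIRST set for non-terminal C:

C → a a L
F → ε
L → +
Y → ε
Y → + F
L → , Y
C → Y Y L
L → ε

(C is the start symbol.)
{ '+', ',', 'a', ε }

FIRST sets of the other non-terminals involved (by the same procedure, iterated to a fixed point):
  FIRST(Y) = { '+', ε }
  FIRST(L) = { '+', ',', ε }

From C → a a L:
  - a is a terminal: add 'a' and stop
From C → Y Y L:
  - Y is a non-terminal: add FIRST(Y) \ {ε} = { '+' }
    Y is nullable, so continue to the next symbol
  - Y is a non-terminal: add FIRST(Y) \ {ε} = { '+' }
    Y is nullable, so continue to the next symbol
  - L is a non-terminal: add FIRST(L) \ {ε} = { '+', ',' }
    L is nullable and nothing follows, so the whole right-hand side can vanish: ε ∈ FIRST(C)

Collecting: FIRST(C) = { '+', ',', 'a', ε }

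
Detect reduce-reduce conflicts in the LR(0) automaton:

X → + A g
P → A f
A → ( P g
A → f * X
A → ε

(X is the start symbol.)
Augment with X' → X and build the canonical LR(0) collection (I0 = CLOSURE({[X' → . X]}), then GOTO on every symbol after a dot until no new states appear). It has 13 states:
  I0: { [X → . + A g], [X' → . X] }  — shift
  I1: { [A → . ( P g], [A → . f * X], [A → .], [X → + . A g] }  — shift, reduce
  I2: { [X' → X .] }  — accept
  I3: { [A → ( . P g], [A → . ( P g], [A → . f * X], [A → .], [P → . A f] }  — shift, reduce
  I4: { [X → + A . g] }  — shift
  I5: { [A → f . * X] }  — shift
  I6: { [A → f * . X], [X → . + A g] }  — shift
  I7: { [A → f * X .] }  — reduce
  I8: { [X → + A g .] }  — reduce
  I9: { [P → A . f] }  — shift
  I10: { [A → ( P . g] }  — shift
  I11: { [A → ( P g .] }  — reduce
  I12: { [P → A f .] }  — reduce

No state contains more than one complete item.

Answer: No reduce-reduce conflicts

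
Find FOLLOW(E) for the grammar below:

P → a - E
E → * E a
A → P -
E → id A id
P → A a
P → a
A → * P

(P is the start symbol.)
{ $, '-', 'a', 'id' }

To compute FOLLOW(E), find every occurrence of E on a right-hand side N → α E β: add FIRST(β) \ {ε}, and if β is empty or nullable also add FOLLOW(N). Iterate to a fixed point.

In P → a - E: E is at the end, add FOLLOW(P)
In E → * E a: E is followed by a, add FIRST(a) \ {ε} = { 'a' }

The FOLLOW sets referred to above (computed the same way, to a fixed point):
  FOLLOW(P) = { $, '-', 'a', 'id' }

Taking the union: FOLLOW(E) = { $, '-', 'a', 'id' }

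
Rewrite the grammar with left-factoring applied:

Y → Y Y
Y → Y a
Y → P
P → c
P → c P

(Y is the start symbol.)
Y → Y Y'
Y' → Y
Y' → a
Y → P
P → c P'
P' → ε
P' → P

Left-factoring transforms A → αβ₁ | αβ₂ into A → αA' and A' → β₁ | β₂
(α is the longest common prefix among the alternatives). Repeat until
no nonterminal has two alternatives with a common prefix.

Round 1: Y has alternatives sharing prefix 'Y'. Introduce Y': Y → Y Y'
  Add: Y' → Y
  Add: Y' → a

Round 2: P has alternatives sharing prefix 'c'. Introduce P': P → c P'
  Add: P' → ε
  Add: P' → P

No remaining common prefixes — done.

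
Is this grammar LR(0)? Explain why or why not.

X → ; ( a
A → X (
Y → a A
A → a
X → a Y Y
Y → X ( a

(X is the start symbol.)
No. Shift-reduce conflict between [A → a .] and [A → . a]

A grammar is LR(0) if no state in the canonical LR(0) collection has:
  - both a shift item (dot before a terminal) and a complete item (shift-reduce conflict), or
  - two or more complete items (reduce-reduce conflict; the accept item [X' → X .] counts as a complete item here).

Augment with X' → X and build the canonical LR(0) collection (I0 = CLOSURE({[X' → . X]}), then GOTO on every symbol after a dot until no new states appear). It has 16 states:
  I0: { [X → . ; ( a], [X → . a Y Y], [X' → . X] }  — shift
  I1: { [X → ; . ( a] }  — shift
  I2: { [X' → X .] }  — accept
  I3: { [X → . ; ( a], [X → . a Y Y], [X → a . Y Y], [Y → . X ( a], [Y → . a A] }  — shift
  I4: { [Y → X . ( a] }  — shift
  I5: { [X → . ; ( a], [X → . a Y Y], [X → a Y . Y], [Y → . X ( a], [Y → . a A] }  — shift
  I6: { [A → . X (], [A → . a], [X → . ; ( a], [X → . a Y Y], [X → a . Y Y], [Y → . X ( a], [Y → . a A], [Y → a . A] }  — shift
  I7: { [Y → a A .] }  — reduce
  I8: { [A → X . (], [Y → X . ( a] }  — shift
  I9: { [A → . X (], [A → . a], [A → a .], [X → . ; ( a], [X → . a Y Y], [X → a . Y Y], [Y → . X ( a], [Y → . a A], [Y → a . A] }  — shift, reduce
  I10: { [A → X ( .], [Y → X ( . a] }  — shift, reduce
  I11: { [Y → X ( a .] }  — reduce
  I12: { [X → a Y Y .] }  — reduce
  I13: { [Y → X ( . a] }  — shift
  I14: { [X → ; ( . a] }  — shift
  I15: { [X → ; ( a .] }  — reduce

Conflict in state I9:
  Shift-reduce conflict between [A → a .] and [A → . a]
So the grammar is NOT LR(0).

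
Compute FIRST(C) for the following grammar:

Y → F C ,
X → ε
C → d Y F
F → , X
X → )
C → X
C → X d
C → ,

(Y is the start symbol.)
FIRST sets of the other non-terminals involved (by the same procedure, iterated to a fixed point):
  FIRST(X) = { ')', ε }

From C → d Y F:
  - d is a terminal: add 'd' and stop
From C → X:
  - X is a non-terminal: add FIRST(X) \ {ε} = { ')' }
    X is nullable and nothing follows, so the whole right-hand side can vanish: ε ∈ FIRST(C)
From C → X d:
  - X is a non-terminal: add FIRST(X) \ {ε} = { ')' }
    X is nullable, so continue to the next symbol
  - d is a terminal: add 'd' and stop
From C → ,:
  - ',' is a terminal: add ',' and stop

Collecting: FIRST(C) = { ')', ',', 'd', ε }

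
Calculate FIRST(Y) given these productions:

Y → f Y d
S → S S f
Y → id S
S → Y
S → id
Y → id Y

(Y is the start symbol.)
{ 'f', 'id' }

To compute FIRST(Y), examine every production with Y on the left-hand side, reading each right-hand side left to right until a non-nullable symbol is reached.

From Y → f Y d:
  - f is a terminal: add 'f' and stop
From Y → id S:
  - id is a terminal: add 'id' and stop
From Y → id Y:
  - id is a terminal: add 'id' and stop

Collecting: FIRST(Y) = { 'f', 'id' }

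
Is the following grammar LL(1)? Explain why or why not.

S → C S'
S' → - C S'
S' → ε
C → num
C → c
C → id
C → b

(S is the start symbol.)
A grammar is LL(1) if for each non-terminal N with multiple productions, the predict sets of those productions are pairwise disjoint, where PREDICT(N → α) = (FIRST(α) \ {ε}) ∪ (FOLLOW(N) if α ⇒* ε).

Relevant sets:
  FOLLOW(S') = { $ }

For S':
  PREDICT(S' → '-' C S') = { '-' }
  PREDICT(S' → ε) = { $ }
For C:
  PREDICT(C → num) = { 'num' }
  PREDICT(C → c) = { 'c' }
  PREDICT(C → id) = { 'id' }
  PREDICT(C → b) = { 'b' }
S has a single production, so nothing to check there.

All predict sets are disjoint. The grammar IS LL(1).

Answer: Yes, the grammar is LL(1).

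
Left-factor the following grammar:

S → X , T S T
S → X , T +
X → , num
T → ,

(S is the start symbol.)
S → X , T S'
S' → S T
S' → +
X → , num
T → ,

Left-factoring transforms A → αβ₁ | αβ₂ into A → αA' and A' → β₁ | β₂
(α is the longest common prefix among the alternatives). Repeat until
no nonterminal has two alternatives with a common prefix.

Round 1: S has alternatives sharing prefix 'X , T'. Introduce S': S → X , T S'
  Add: S' → S T
  Add: S' → +

No remaining common prefixes — done.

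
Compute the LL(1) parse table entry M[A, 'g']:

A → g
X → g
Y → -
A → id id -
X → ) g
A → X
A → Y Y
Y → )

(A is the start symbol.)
To find M[A, 'g'], we find productions for A where 'g' is in the predict set (PREDICT(N → α) = (FIRST(α) \ {ε}) ∪ (FOLLOW(N) if α ⇒* ε)).

Relevant sets:
  FIRST(X) = { ')', 'g' }
  FIRST(Y) = { ')', '-' }

A → g: PREDICT = { 'g' }
  'g' is in predict set, so this production goes in M[A, 'g']
A → id id -: PREDICT = { 'id' }
A → X: PREDICT = { ')', 'g' }
  'g' is in predict set, so this production goes in M[A, 'g']
A → Y Y: PREDICT = { ')', '-' }

M[A, 'g'] = A → g, A → X  (a multiply-defined cell — the grammar is not LL(1))

Answer: A → g, A → X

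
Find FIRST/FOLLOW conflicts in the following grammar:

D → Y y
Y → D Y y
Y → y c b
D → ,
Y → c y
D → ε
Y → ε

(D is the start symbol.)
A FIRST/FOLLOW conflict occurs when a non-terminal N has a nullable alternative N → β (β ⇒* ε) and another alternative N → α with FIRST(α) ∩ FOLLOW(N) ≠ ∅: on such a lookahead the parser cannot decide between expanding α and letting N vanish via β.

Nullable non-terminals: D, Y.
FIRST sets used below: FIRST(Y) = { ',', 'c', 'y', ε }, FIRST(D) = { ',', 'c', 'y', ε }

D: nullable alternative(s) D → ε; FOLLOW(D) = { $, ',', 'c', 'y' }
  D → Y y: FIRST \ {ε} = { ',', 'c', 'y' } — overlaps FOLLOW(D) on { ',', 'c', 'y' }: CONFLICT
  D → ,: FIRST \ {ε} = { ',' } — overlaps FOLLOW(D) on { ',' }: CONFLICT
  D → ε: FIRST \ {ε} = { } — this is the only nullable alternative, skip

Y: nullable alternative(s) Y → ε; FOLLOW(Y) = { 'y' }
  Y → D Y y: FIRST \ {ε} = { ',', 'c', 'y' } — overlaps FOLLOW(Y) on { 'y' }: CONFLICT
  Y → y c b: FIRST \ {ε} = { 'y' } — overlaps FOLLOW(Y) on { 'y' }: CONFLICT
  Y → c y: FIRST \ {ε} = { 'c' } — disjoint from FOLLOW(Y)
  Y → ε: FIRST \ {ε} = { } — this is the only nullable alternative, skip

So the grammar has 4 FIRST/FOLLOW conflicts (marked CONFLICT above).

Answer: Yes. D → Y y with FOLLOW(D) on { ',', 'c', 'y' }; D → ',' with FOLLOW(D) on { ',' }; Y → D Y y with FOLLOW(Y) on { 'y' }; Y → y c b with FOLLOW(Y) on { 'y' }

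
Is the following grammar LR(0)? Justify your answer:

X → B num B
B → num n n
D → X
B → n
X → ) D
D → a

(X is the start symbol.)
Augment with X' → X and build the canonical LR(0) collection (I0 = CLOSURE({[X' → . X]}), then GOTO on every symbol after a dot until no new states appear). It has 13 states:
  I0: { [B → . n], [B → . num n n], [X → . ) D], [X → . B num B], [X' → . X] }  — shift
  I1: { [B → . n], [B → . num n n], [D → . X], [D → . a], [X → ) . D], [X → . ) D], [X → . B num B] }  — shift
  I2: { [X → B . num B] }  — shift
  I3: { [X' → X .] }  — accept
  I4: { [B → n .] }  — reduce
  I5: { [B → num . n n] }  — shift
  I6: { [B → num n . n] }  — shift
  I7: { [B → num n n .] }  — reduce
  I8: { [B → . n], [B → . num n n], [X → B num . B] }  — shift
  I9: { [X → B num B .] }  — reduce
  I10: { [X → ) D .] }  — reduce
  I11: { [D → X .] }  — reduce
  I12: { [D → a .] }  — reduce

Every state is either a pure shift/goto state or contains exactly one complete item and nothing to shift — no conflicts. The grammar is LR(0).

Answer: Yes, the grammar is LR(0)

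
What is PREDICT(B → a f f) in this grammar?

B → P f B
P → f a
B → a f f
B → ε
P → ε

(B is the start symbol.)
PREDICT(B → a f f) = (FIRST(RHS) \ {ε}) ∪ (FOLLOW(B) if ε ∈ FIRST(RHS), i.e. RHS ⇒* ε)
FIRST(a f f) = { 'a' }
ε ∉ FIRST(a f f), so FOLLOW(B) is not added.
PREDICT(B → a f f) = { 'a' }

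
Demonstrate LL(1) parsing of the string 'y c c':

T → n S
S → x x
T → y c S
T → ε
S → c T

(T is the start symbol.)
Stack is shown with the top on the left.

Stack    Input    Action
------------------------
T $      y c c $  output T → y c S
y c S $  y c c $  match 'y'
c S $    c c $    match 'c'
S $      c $      output S → c T
c T $    c $      match 'c'
T $      $        output T → ε
$        $        accept

The string is accepted.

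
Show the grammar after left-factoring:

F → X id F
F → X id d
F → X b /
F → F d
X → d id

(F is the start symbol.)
F → X F'
F' → id F''
F'' → F
F'' → d
F' → b /
F → F d
X → d id

Left-factoring transforms A → αβ₁ | αβ₂ into A → αA' and A' → β₁ | β₂
(α is the longest common prefix among the alternatives). Repeat until
no nonterminal has two alternatives with a common prefix.

Round 1: F has alternatives sharing prefix 'X'. Introduce F': F → X F'
  Add: F' → id F
  Add: F' → id d
  Add: F' → b /

Round 2: F' has alternatives sharing prefix 'id'. Introduce F'': F' → id F''
  Add: F'' → F
  Add: F'' → d

No remaining common prefixes — done.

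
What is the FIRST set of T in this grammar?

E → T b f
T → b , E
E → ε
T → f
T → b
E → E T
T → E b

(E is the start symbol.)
FIRST sets of the other non-terminals involved (by the same procedure, iterated to a fixed point):
  FIRST(E) = { 'b', 'f', ε }

From T → b , E:
  - b is a terminal: add 'b' and stop
From T → f:
  - f is a terminal: add 'f' and stop
From T → b:
  - b is a terminal: add 'b' and stop
From T → E b:
  - E is a non-terminal: add FIRST(E) \ {ε} = { 'b', 'f' }
    E is nullable, so continue to the next symbol
  - b is a terminal: add 'b' and stop

Collecting: FIRST(T) = { 'b', 'f' }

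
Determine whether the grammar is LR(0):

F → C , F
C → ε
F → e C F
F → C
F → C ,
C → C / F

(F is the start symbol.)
Augment with F' → F and build the canonical LR(0) collection (I0 = CLOSURE({[F' → . F]}), then GOTO on every symbol after a dot until no new states appear). It has 10 states:
  I0: { [C → . C / F], [C → .], [F → . C , F], [F → . C ,], [F → . C], [F → . e C F], [F' → . F] }  — shift, reduce
  I1: { [C → C . / F], [F → C . , F], [F → C . ,], [F → C .] }  — shift, reduce
  I2: { [F' → F .] }  — accept
  I3: { [C → . C / F], [C → .], [F → e . C F] }  — reduce
  I4: { [C → . C / F], [C → .], [C → C . / F], [F → . C , F], [F → . C ,], [F → . C], [F → . e C F], [F → e C . F] }  — shift, reduce
  I5: { [C → . C / F], [C → .], [C → C / . F], [F → . C , F], [F → . C ,], [F → . C], [F → . e C F] }  — shift, reduce
  I6: { [F → e C F .] }  — reduce
  I7: { [C → C / F .] }  — reduce
  I8: { [C → . C / F], [C → .], [F → . C , F], [F → . C ,], [F → . C], [F → . e C F], [F → C , . F], [F → C , .] }  — shift, 2 reduces
  I9: { [F → C , F .] }  — reduce

Conflict in state I0:
  Shift-reduce conflict between [C → .] and [F → . e C F]
So the grammar is NOT LR(0).

Answer: No. Shift-reduce conflict between [C → .] and [F → . e C F]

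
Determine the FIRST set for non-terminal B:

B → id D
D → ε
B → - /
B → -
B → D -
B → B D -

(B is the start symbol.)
{ '-', 'id' }

To compute FIRST(B), examine every production with B on the left-hand side, reading each right-hand side left to right until a non-nullable symbol is reached.

FIRST sets of the other non-terminals involved (by the same procedure, iterated to a fixed point):
  FIRST(D) = { ε }

From B → id D:
  - id is a terminal: add 'id' and stop
From B → - /:
  - '-' is a terminal: add '-' and stop
From B → -:
  - '-' is a terminal: add '-' and stop
From B → D -:
  - D is a non-terminal: add FIRST(D) \ {ε} = { }
    D is nullable, so continue to the next symbol
  - '-' is a terminal: add '-' and stop
From B → B D -:
  - B is the symbol being defined: contributes nothing new
    B is not nullable, so stop

Collecting: FIRST(B) = { '-', 'id' }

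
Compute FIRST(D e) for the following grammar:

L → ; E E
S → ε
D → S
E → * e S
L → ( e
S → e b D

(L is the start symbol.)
FIRST sets of the non-terminals involved (from the grammar, by fixed-point iteration):
  FIRST(D) = { 'e', ε }

To compute FIRST(D e), process the symbols left to right:
Symbol D is a non-terminal. Add FIRST(D) \ {ε} = { 'e' }
D is nullable (ε ∈ FIRST(D)), continue to the next symbol.
Symbol e is a terminal. Add 'e' and stop.
FIRST(D e) = { 'e' }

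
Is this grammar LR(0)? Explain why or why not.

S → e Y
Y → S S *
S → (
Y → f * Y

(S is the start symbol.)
A grammar is LR(0) if no state in the canonical LR(0) collection has:
  - both a shift item (dot before a terminal) and a complete item (shift-reduce conflict), or
  - two or more complete items (reduce-reduce conflict; the accept item [S' → S .] counts as a complete item here).

Augment with S' → S and build the canonical LR(0) collection (I0 = CLOSURE({[S' → . S]}), then GOTO on every symbol after a dot until no new states appear). It has 11 states:
  I0: { [S → . (], [S → . e Y], [S' → . S] }  — shift
  I1: { [S → ( .] }  — reduce
  I2: { [S' → S .] }  — accept
  I3: { [S → . (], [S → . e Y], [S → e . Y], [Y → . S S *], [Y → . f * Y] }  — shift
  I4: { [S → . (], [S → . e Y], [Y → S . S *] }  — shift
  I5: { [S → e Y .] }  — reduce
  I6: { [Y → f . * Y] }  — shift
  I7: { [S → . (], [S → . e Y], [Y → . S S *], [Y → . f * Y], [Y → f * . Y] }  — shift
  I8: { [Y → f * Y .] }  — reduce
  I9: { [Y → S S . *] }  — shift
  I10: { [Y → S S * .] }  — reduce

Every state is either a pure shift/goto state or contains exactly one complete item and nothing to shift — no conflicts. The grammar is LR(0).

Answer: Yes, the grammar is LR(0)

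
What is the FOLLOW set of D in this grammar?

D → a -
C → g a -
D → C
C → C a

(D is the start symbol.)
To compute FOLLOW(D), find every occurrence of D on a right-hand side N → α D β: add FIRST(β) \ {ε}, and if β is empty or nullable also add FOLLOW(N). Iterate to a fixed point.

D is the start symbol, so $ ∈ FOLLOW(D).
D does not occur on any right-hand side.

Taking the union: FOLLOW(D) = { $ }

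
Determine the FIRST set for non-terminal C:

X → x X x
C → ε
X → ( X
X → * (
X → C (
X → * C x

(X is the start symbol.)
{ ε }

To compute FIRST(C), examine every production with C on the left-hand side, reading each right-hand side left to right until a non-nullable symbol is reached.

From C → ε:
  - ε-production, so ε ∈ FIRST(C)

Collecting: FIRST(C) = { ε }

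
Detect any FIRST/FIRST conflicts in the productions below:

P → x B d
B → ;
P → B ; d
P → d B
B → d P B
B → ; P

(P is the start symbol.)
A FIRST/FIRST conflict occurs when two productions N → α and N → β for the same non-terminal have FIRST(α) ∩ FIRST(β) ≠ ∅ (with ε ∈ FIRST of a nullable right-hand side, so two nullable alternatives also conflict).

FIRST sets of the non-terminals at (or reachable through a nullable prefix from) the front of some alternative:
  FIRST(B) = { ';', 'd' }

Productions for P:
  P → x B d: FIRST = { 'x' }
  P → B ; d: FIRST = { ';', 'd' }
  P → d B: FIRST = { 'd' }
Productions for B:
  B → ;: FIRST = { ';' }
  B → d P B: FIRST = { 'd' }
  B → ; P: FIRST = { ';' }

Conflict for P: P → B ; d and P → d B
  Overlap: { 'd' }
Conflict for B: B → ; and B → ; P
  Overlap: { ';' }

Answer: Yes. P → B ';' d / P → d B on { 'd' }; B → ';' / B → ';' P on { ';' }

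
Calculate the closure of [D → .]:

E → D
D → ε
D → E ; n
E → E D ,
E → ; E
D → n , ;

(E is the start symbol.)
{ [D → .] }

To compute CLOSURE, for each item [A → α.Bβ] where B is a non-terminal, add [B → .γ] for all productions B → γ; repeat for the newly added items until nothing changes.

Start with: [D → .]
The dot is at the end, so nothing is added.

CLOSURE = { [D → .] }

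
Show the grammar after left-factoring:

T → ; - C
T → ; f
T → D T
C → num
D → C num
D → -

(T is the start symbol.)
Left-factoring transforms A → αβ₁ | αβ₂ into A → αA' and A' → β₁ | β₂
(α is the longest common prefix among the alternatives). Repeat until
no nonterminal has two alternatives with a common prefix.

Round 1: T has alternatives sharing prefix ';'. Introduce T': T → ; T'
  Add: T' → - C
  Add: T' → f

No remaining common prefixes — done.

Resulting grammar:
T → ; T'
T' → - C
T' → f
T → D T
C → num
D → C num
D → -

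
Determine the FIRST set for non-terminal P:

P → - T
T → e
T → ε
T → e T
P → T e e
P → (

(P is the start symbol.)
{ '(', '-', 'e' }

To compute FIRST(P), examine every production with P on the left-hand side, reading each right-hand side left to right until a non-nullable symbol is reached.

FIRST sets of the other non-terminals involved (by the same procedure, iterated to a fixed point):
  FIRST(T) = { 'e', ε }

From P → - T:
  - '-' is a terminal: add '-' and stop
From P → T e e:
  - T is a non-terminal: add FIRST(T) \ {ε} = { 'e' }
    T is nullable, so continue to the next symbol
  - e is a terminal: add 'e' and stop
From P → (:
  - '(' is a terminal: add '(' and stop

Collecting: FIRST(P) = { '(', '-', 'e' }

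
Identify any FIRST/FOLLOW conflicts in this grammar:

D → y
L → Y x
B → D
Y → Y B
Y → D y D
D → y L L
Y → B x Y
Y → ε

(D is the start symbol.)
Yes. Y → Y B with FOLLOW(Y) on { 'y' }; Y → D y D with FOLLOW(Y) on { 'y' }; Y → B x Y with FOLLOW(Y) on { 'y' }

A FIRST/FOLLOW conflict occurs when a non-terminal N has a nullable alternative N → β (β ⇒* ε) and another alternative N → α with FIRST(α) ∩ FOLLOW(N) ≠ ∅: on such a lookahead the parser cannot decide between expanding α and letting N vanish via β.

Nullable non-terminals: Y.
FIRST sets used below: FIRST(Y) = { 'y', ε }, FIRST(B) = { 'y' }, FIRST(D) = { 'y' }

Y: nullable alternative(s) Y → ε; FOLLOW(Y) = { 'x', 'y' }
  Y → Y B: FIRST \ {ε} = { 'y' } — overlaps FOLLOW(Y) on { 'y' }: CONFLICT
  Y → D y D: FIRST \ {ε} = { 'y' } — overlaps FOLLOW(Y) on { 'y' }: CONFLICT
  Y → B x Y: FIRST \ {ε} = { 'y' } — overlaps FOLLOW(Y) on { 'y' }: CONFLICT
  Y → ε: FIRST \ {ε} = { } — this is the only nullable alternative, skip

B, D, L have no nullable alternative, so no FIRST/FOLLOW check is needed there.

So the grammar has 3 FIRST/FOLLOW conflicts (marked CONFLICT above).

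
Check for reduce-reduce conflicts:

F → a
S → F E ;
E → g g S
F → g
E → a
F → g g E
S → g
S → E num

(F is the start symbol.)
Yes — I12: [E → a .] vs [F → a .]; I13: [F → g .] vs [S → g .]

Augment with F' → F and build the canonical LR(0) collection (I0 = CLOSURE({[F' → . F]}), then GOTO on every symbol after a dot until no new states appear). It has 19 states:
  I0: { [F → . a], [F → . g g E], [F → . g], [F' → . F] }  — shift
  I1: { [F' → F .] }  — accept
  I2: { [F → a .] }  — reduce
  I3: { [F → g . g E], [F → g .] }  — shift, reduce
  I4: { [E → . a], [E → . g g S], [F → g g . E] }  — shift
  I5: { [F → g g E .] }  — reduce
  I6: { [E → a .] }  — reduce
  I7: { [E → g . g S] }  — shift
  I8: { [E → . a], [E → . g g S], [E → g g . S], [F → . a], [F → . g g E], [F → . g], [S → . E num], [S → . F E ;], [S → . g] }  — shift
  I9: { [S → E . num] }  — shift
  I10: { [E → . a], [E → . g g S], [S → F . E ;] }  — shift
  I11: { [E → g g S .] }  — reduce
  I12: { [E → a .], [F → a .] }  — 2 reduces
  I13: { [E → g . g S], [F → g . g E], [F → g .], [S → g .] }  — shift, 2 reduces
  I14: { [E → . a], [E → . g g S], [E → g g . S], [F → . a], [F → . g g E], [F → . g], [F → g g . E], [S → . E num], [S → . F E ;], [S → . g] }  — shift
  I15: { [F → g g E .], [S → E . num] }  — shift, reduce
  I16: { [S → E num .] }  — reduce
  I17: { [S → F E . ;] }  — shift
  I18: { [S → F E ; .] }  — reduce

I12 contains complete items [E → a .], [F → a .] — reduce-reduce conflict.
I13 contains complete items [F → g .], [S → g .] — reduce-reduce conflict.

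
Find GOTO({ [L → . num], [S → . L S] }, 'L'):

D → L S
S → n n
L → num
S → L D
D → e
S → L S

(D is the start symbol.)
GOTO(I, 'L') = CLOSURE({ [A → αX.β] : [A → α.Xβ] ∈ I, X = 'L' })

Items with dot before 'L', with the dot advanced:
  [S → . L S] → [S → L . S]
Closure of the advanced items:
  [S → L . S] has the dot before S: add [S → . n n], [S → . L D], [S → . L S]
  [S → . L D] has the dot before L: add [L → . num]

GOTO = { [L → . num], [S → . L D], [S → . L S], [S → . n n], [S → L . S] }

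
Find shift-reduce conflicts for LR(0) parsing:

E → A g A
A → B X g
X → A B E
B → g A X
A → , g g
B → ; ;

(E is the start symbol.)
A shift-reduce conflict occurs when an LR(0) state has both:
  - a complete (reduce) item [A → α .] (dot at the end), and
  - a shift item [B → β . c γ] (dot before a terminal).

Augment with E' → E and build the canonical LR(0) collection (I0 = CLOSURE({[E' → . E]}), then GOTO on every symbol after a dot until no new states appear). It has 19 states:
  I0: { [A → . , g g], [A → . B X g], [B → . ; ;], [B → . g A X], [E → . A g A], [E' → . E] }  — shift
  I1: { [A → , . g g] }  — shift
  I2: { [B → ; . ;] }  — shift
  I3: { [E → A . g A] }  — shift
  I4: { [A → . , g g], [A → . B X g], [A → B . X g], [B → . ; ;], [B → . g A X], [X → . A B E] }  — shift
  I5: { [E' → E .] }  — accept
  I6: { [A → . , g g], [A → . B X g], [B → . ; ;], [B → . g A X], [B → g . A X] }  — shift
  I7: { [A → . , g g], [A → . B X g], [B → . ; ;], [B → . g A X], [B → g A . X], [X → . A B E] }  — shift
  I8: { [B → . ; ;], [B → . g A X], [X → A . B E] }  — shift
  I9: { [B → g A X .] }  — reduce
  I10: { [A → . , g g], [A → . B X g], [B → . ; ;], [B → . g A X], [E → . A g A], [X → A B . E] }  — shift
  I11: { [X → A B E .] }  — reduce
  I12: { [A → B X . g] }  — shift
  I13: { [A → B X g .] }  — reduce
  I14: { [A → . , g g], [A → . B X g], [B → . ; ;], [B → . g A X], [E → A g . A] }  — shift
  I15: { [E → A g A .] }  — reduce
  I16: { [B → ; ; .] }  — reduce
  I17: { [A → , g . g] }  — shift
  I18: { [A → , g g .] }  — reduce

No state contains both a complete item and a shift item.

Answer: No shift-reduce conflicts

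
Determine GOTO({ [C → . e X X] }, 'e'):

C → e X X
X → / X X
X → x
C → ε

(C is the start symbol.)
{ [C → e . X X], [X → . / X X], [X → . x] }

GOTO(I, 'e') = CLOSURE({ [A → αX.β] : [A → α.Xβ] ∈ I, X = 'e' })

Items with dot before 'e', with the dot advanced:
  [C → . e X X] → [C → e . X X]
Closure of the advanced items:
  [C → e . X X] has the dot before X: add [X → . / X X], [X → . x]

GOTO = { [C → e . X X], [X → . / X X], [X → . x] }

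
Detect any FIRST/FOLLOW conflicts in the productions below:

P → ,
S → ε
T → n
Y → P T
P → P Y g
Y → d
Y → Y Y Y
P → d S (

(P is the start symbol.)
Nullable non-terminals: S.
S has a nullable alternative but only one production, so nothing to check.

P, T, Y have no nullable alternative, so no FIRST/FOLLOW check is needed there.

No FIRST/FOLLOW conflicts found.

Answer: No FIRST/FOLLOW conflicts.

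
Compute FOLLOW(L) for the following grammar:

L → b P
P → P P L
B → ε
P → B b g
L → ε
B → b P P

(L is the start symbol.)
{ $, 'b' }

L is the start symbol, so $ ∈ FOLLOW(L).
In P → P P L: L is at the end, add FOLLOW(P)

The FOLLOW sets referred to above (computed the same way, to a fixed point):
  FOLLOW(P) = { $, 'b' }

Taking the union: FOLLOW(L) = { $, 'b' }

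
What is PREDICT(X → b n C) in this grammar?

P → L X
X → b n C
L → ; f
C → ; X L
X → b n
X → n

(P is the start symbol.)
PREDICT(X → b n C) = (FIRST(RHS) \ {ε}) ∪ (FOLLOW(X) if ε ∈ FIRST(RHS), i.e. RHS ⇒* ε)
FIRST(b n C) = { 'b' }
ε ∉ FIRST(b n C), so FOLLOW(X) is not added.
PREDICT(X → b n C) = { 'b' }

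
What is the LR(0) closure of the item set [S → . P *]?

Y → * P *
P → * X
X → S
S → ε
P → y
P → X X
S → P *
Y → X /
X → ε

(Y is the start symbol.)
Start with: [S → . P *]
  [S → . P *] has the dot before P: add [P → . * X], [P → . y], [P → . X X]
  [P → . X X] has the dot before X: add [X → . S], [X → .]
  [X → . S] has the dot before S: add [S → .]
No further items can be added.

CLOSURE = { [P → . * X], [P → . X X], [P → . y], [S → . P *], [S → .], [X → . S], [X → .] }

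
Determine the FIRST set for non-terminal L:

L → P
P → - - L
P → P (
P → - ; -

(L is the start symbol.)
{ '-' }

FIRST sets of the other non-terminals involved (by the same procedure, iterated to a fixed point):
  FIRST(P) = { '-' }

From L → P:
  - P is a non-terminal: add FIRST(P) \ {ε} = { '-' }
    P is not nullable, so stop

Collecting: FIRST(L) = { '-' }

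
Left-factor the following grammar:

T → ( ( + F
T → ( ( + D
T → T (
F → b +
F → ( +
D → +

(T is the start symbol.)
Left-factoring transforms A → αβ₁ | αβ₂ into A → αA' and A' → β₁ | β₂
(α is the longest common prefix among the alternatives). Repeat until
no nonterminal has two alternatives with a common prefix.

Round 1: T has alternatives sharing prefix '( ( +'. Introduce T': T → ( ( + T'
  Add: T' → F
  Add: T' → D

No remaining common prefixes — done.

Resulting grammar:
T → ( ( + T'
T' → F
T' → D
T → T (
F → b +
F → ( +
D → +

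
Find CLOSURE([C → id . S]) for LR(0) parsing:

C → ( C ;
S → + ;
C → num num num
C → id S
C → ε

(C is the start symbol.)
{ [C → id . S], [S → . + ;] }

To compute CLOSURE, for each item [A → α.Bβ] where B is a non-terminal, add [B → .γ] for all productions B → γ; repeat for the newly added items until nothing changes.

Start with: [C → id . S]
  [C → id . S] has the dot before S: add [S → . + ;]
No further items can be added.

CLOSURE = { [C → id . S], [S → . + ;] }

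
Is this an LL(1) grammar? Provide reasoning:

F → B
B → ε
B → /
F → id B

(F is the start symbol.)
Yes, the grammar is LL(1).

A grammar is LL(1) if for each non-terminal N with multiple productions, the predict sets of those productions are pairwise disjoint, where PREDICT(N → α) = (FIRST(α) \ {ε}) ∪ (FOLLOW(N) if α ⇒* ε).

Relevant sets:
  FIRST(B) = { '/', ε }
  FOLLOW(F) = { $ }
  FOLLOW(B) = { $ }

For F:
  PREDICT(F → B) = { $, '/' }
  PREDICT(F → id B) = { 'id' }
For B:
  PREDICT(B → ε) = { $ }
  PREDICT(B → '/') = { '/' }

All predict sets are disjoint. The grammar IS LL(1).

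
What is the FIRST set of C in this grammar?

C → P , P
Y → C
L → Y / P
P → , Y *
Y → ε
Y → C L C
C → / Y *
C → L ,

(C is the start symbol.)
{ ',', '/' }

To compute FIRST(C), examine every production with C on the left-hand side, reading each right-hand side left to right until a non-nullable symbol is reached.

FIRST sets of the other non-terminals involved (by the same procedure, iterated to a fixed point):
  FIRST(P) = { ',' }
  FIRST(L) = { ',', '/' }

From C → P , P:
  - P is a non-terminal: add FIRST(P) \ {ε} = { ',' }
    P is not nullable, so stop
From C → / Y *:
  - '/' is a terminal: add '/' and stop
From C → L ,:
  - L is a non-terminal: add FIRST(L) \ {ε} = { ',', '/' }
    L is not nullable, so stop

Collecting: FIRST(C) = { ',', '/' }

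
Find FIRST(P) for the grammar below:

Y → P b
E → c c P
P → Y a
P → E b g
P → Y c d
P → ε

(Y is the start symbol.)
To compute FIRST(P), examine every production with P on the left-hand side, reading each right-hand side left to right until a non-nullable symbol is reached.

FIRST sets of the other non-terminals involved (by the same procedure, iterated to a fixed point):
  FIRST(Y) = { 'b', 'c' }
  FIRST(E) = { 'c' }

From P → Y a:
  - Y is a non-terminal: add FIRST(Y) \ {ε} = { 'b', 'c' }
    Y is not nullable, so stop
From P → E b g:
  - E is a non-terminal: add FIRST(E) \ {ε} = { 'c' }
    E is not nullable, so stop
From P → Y c d:
  - Y is a non-terminal: add FIRST(Y) \ {ε} = { 'b', 'c' }
    Y is not nullable, so stop
From P → ε:
  - ε-production, so ε ∈ FIRST(P)

Collecting: FIRST(P) = { 'b', 'c', ε }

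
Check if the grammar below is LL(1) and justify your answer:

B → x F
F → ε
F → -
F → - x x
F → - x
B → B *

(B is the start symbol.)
Relevant sets:
  FIRST(B) = { 'x' }
  FOLLOW(F) = { $, '*' }

For B:
  PREDICT(B → x F) = { 'x' }
  PREDICT(B → B '*') = { 'x' }
For F:
  PREDICT(F → ε) = { $, '*' }
  PREDICT(F → '-') = { '-' }
  PREDICT(F → '-' x x) = { '-' }
  PREDICT(F → '-' x) = { '-' }

Conflict found: Predict set conflict for B: { 'x' }
The grammar is NOT LL(1).

Answer: No. Predict set conflict for B: { 'x' }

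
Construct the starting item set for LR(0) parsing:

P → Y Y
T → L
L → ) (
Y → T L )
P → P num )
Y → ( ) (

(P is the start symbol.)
First, augment the grammar with P' → P
I₀ = CLOSURE({ [P' → . P] }):
  [P' → . P] has the dot before P: add [P → . Y Y], [P → . P num )]
  [P → . Y Y] has the dot before Y: add [Y → . T L )], [Y → . ( ) (]
  [Y → . T L )] has the dot before T: add [T → . L]
  [T → . L] has the dot before L: add [L → . ) (]
No further items can be added.

I₀ = { [L → . ) (], [P → . P num )], [P → . Y Y], [P' → . P], [T → . L], [Y → . ( ) (], [Y → . T L )] }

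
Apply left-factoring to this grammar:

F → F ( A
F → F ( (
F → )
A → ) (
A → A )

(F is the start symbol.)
F → F ( F'
F' → A
F' → (
F → )
A → ) (
A → A )

Left-factoring transforms A → αβ₁ | αβ₂ into A → αA' and A' → β₁ | β₂
(α is the longest common prefix among the alternatives). Repeat until
no nonterminal has two alternatives with a common prefix.

Round 1: F has alternatives sharing prefix 'F ('. Introduce F': F → F ( F'
  Add: F' → A
  Add: F' → (

No remaining common prefixes — done.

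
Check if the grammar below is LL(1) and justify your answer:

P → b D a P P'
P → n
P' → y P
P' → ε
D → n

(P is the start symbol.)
Relevant sets:
  FOLLOW(P') = { $, 'y' }

For P:
  PREDICT(P → b D a P P') = { 'b' }
  PREDICT(P → n) = { 'n' }
For P':
  PREDICT(P' → y P) = { 'y' }
  PREDICT(P' → ε) = { $, 'y' }
D has a single production, so nothing to check there.

Conflict found: Predict set conflict for P': { 'y' }
The grammar is NOT LL(1).

Answer: No. Predict set conflict for P': { 'y' }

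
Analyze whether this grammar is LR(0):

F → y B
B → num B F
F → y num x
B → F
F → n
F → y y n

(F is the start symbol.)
A grammar is LR(0) if no state in the canonical LR(0) collection has:
  - both a shift item (dot before a terminal) and a complete item (shift-reduce conflict), or
  - two or more complete items (reduce-reduce conflict; the accept item [F' → F .] counts as a complete item here).

Augment with F' → F and build the canonical LR(0) collection (I0 = CLOSURE({[F' → . F]}), then GOTO on every symbol after a dot until no new states appear). It has 13 states:
  I0: { [F → . n], [F → . y B], [F → . y num x], [F → . y y n], [F' → . F] }  — shift
  I1: { [F' → F .] }  — accept
  I2: { [F → n .] }  — reduce
  I3: { [B → . F], [B → . num B F], [F → . n], [F → . y B], [F → . y num x], [F → . y y n], [F → y . B], [F → y . num x], [F → y . y n] }  — shift
  I4: { [F → y B .] }  — reduce
  I5: { [B → F .] }  — reduce
  I6: { [B → . F], [B → . num B F], [B → num . B F], [F → . n], [F → . y B], [F → . y num x], [F → . y y n], [F → y num . x] }  — shift
  I7: { [B → . F], [B → . num B F], [F → . n], [F → . y B], [F → . y num x], [F → . y y n], [F → y . B], [F → y . num x], [F → y . y n], [F → y y . n] }  — shift
  I8: { [F → n .], [F → y y n .] }  — 2 reduces
  I9: { [B → num B . F], [F → . n], [F → . y B], [F → . y num x], [F → . y y n] }  — shift
  I10: { [B → . F], [B → . num B F], [B → num . B F], [F → . n], [F → . y B], [F → . y num x], [F → . y y n] }  — shift
  I11: { [F → y num x .] }  — reduce
  I12: { [B → num B F .] }  — reduce

Conflict in state I8:
  Reduce-reduce conflict: [F → n .] and [F → y y n .]
So the grammar is NOT LR(0).

Answer: No. Reduce-reduce conflict: [F → n .] and [F → y y n .]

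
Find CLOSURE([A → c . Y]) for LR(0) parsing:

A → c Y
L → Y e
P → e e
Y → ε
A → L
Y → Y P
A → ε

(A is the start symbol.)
Start with: [A → c . Y]
  [A → c . Y] has the dot before Y: add [Y → .], [Y → . Y P]
No further items can be added.

CLOSURE = { [A → c . Y], [Y → . Y P], [Y → .] }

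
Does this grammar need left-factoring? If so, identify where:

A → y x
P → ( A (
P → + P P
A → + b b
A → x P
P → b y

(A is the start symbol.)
No, left-factoring is not needed

Left-factoring is needed when two productions for the same non-terminal
share a common prefix on the right-hand side.

Productions for A:
  A → y x
  A → + b b
  A → x P
Productions for P:
  P → ( A (
  P → + P P
  P → b y

No common prefixes found.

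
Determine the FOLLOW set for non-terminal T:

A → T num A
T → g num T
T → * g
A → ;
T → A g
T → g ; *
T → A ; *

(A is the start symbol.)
{ 'num' }

In A → T num A: T is followed by num A, add FIRST(num A) \ {ε} = { 'num' }
In T → g num T: T is at the end; this adds FOLLOW(T) to itself — nothing new

Taking the union: FOLLOW(T) = { 'num' }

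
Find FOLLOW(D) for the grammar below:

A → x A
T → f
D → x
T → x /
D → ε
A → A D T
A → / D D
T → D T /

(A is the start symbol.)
{ $, 'f', 'x' }

In A → A D T: D is followed by T, add FIRST(T) \ {ε} = { 'f', 'x' }
In A → / D D: D is followed by D, add FIRST(D) \ {ε} = { 'x' }
  D is nullable, so also add FOLLOW(A)
In A → / D D: D is at the end, add FOLLOW(A)
In T → D T /: D is followed by T '/', add FIRST(T '/') \ {ε} = { 'f', 'x' }

The FOLLOW sets referred to above (computed the same way, to a fixed point):
  FOLLOW(A) = { $, 'f', 'x' }

Taking the union: FOLLOW(D) = { $, 'f', 'x' }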